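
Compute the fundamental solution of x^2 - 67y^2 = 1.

First expand sqrt(67) as a continued fraction. With x_i = (sqrt(67) + m_i)/d_i and (m_0, d_0) = (0, 1): a_0 = floor(sqrt(67)) = 8, since 8^2 = 64 <= 67 < 81 = 9^2.
Iterate m_{i+1} = d_i*a_i - m_i, d_{i+1} = (67 - m_{i+1}^2)/d_i, a_{i+1} = floor((a_0 + m_{i+1})/d_{i+1}):
  m_1 = 1*8 - 0 = 8, d_1 = (67 - 8^2)/1 = 3/1 = 3, a_1 = floor((8 + 8)/3) = 5.
  m_2 = 3*5 - 8 = 7, d_2 = (67 - 7^2)/3 = 18/3 = 6, a_2 = floor((8 + 7)/6) = 2.
  m_3 = 6*2 - 7 = 5, d_3 = (67 - 5^2)/6 = 42/6 = 7, a_3 = floor((8 + 5)/7) = 1.
  m_4 = 7*1 - 5 = 2, d_4 = (67 - 2^2)/7 = 63/7 = 9, a_4 = floor((8 + 2)/9) = 1.
  m_5 = 9*1 - 2 = 7, d_5 = (67 - 7^2)/9 = 18/9 = 2, a_5 = floor((8 + 7)/2) = 7.
  m_6 = 2*7 - 7 = 7, d_6 = (67 - 7^2)/2 = 18/2 = 9, a_6 = floor((8 + 7)/9) = 1.
  m_7 = 9*1 - 7 = 2, d_7 = (67 - 2^2)/9 = 63/9 = 7, a_7 = floor((8 + 2)/7) = 1.
  m_8 = 7*1 - 2 = 5, d_8 = (67 - 5^2)/7 = 42/7 = 6, a_8 = floor((8 + 5)/6) = 2.
  m_9 = 6*2 - 5 = 7, d_9 = (67 - 7^2)/6 = 18/6 = 3, a_9 = floor((8 + 7)/3) = 5.
  m_10 = 3*5 - 7 = 8, d_10 = (67 - 8^2)/3 = 3/3 = 1, a_10 = floor((8 + 8)/1) = 16.
  m_11 = 1*16 - 8 = 8, d_11 = (67 - 8^2)/1 = 3/1 = 3: (m_11, d_11) = (m_1, d_1) = (8, 3), so from here the quotients repeat a_1, ..., a_10; the period length is 10.
So sqrt(67) = [8; (5, 2, 1, 1, 7, 1, 1, 2, 5, 16)] with period length k = 10.
k is even, so the fundamental solution of x^2 - 67y^2 = 1 is (p_{k-1}, q_{k-1}) = (p_9, q_9); compute convergents through index 9.
Convergents (p_i = a_i*p_{i-1} + p_{i-2}, q_i = a_i*q_{i-1} + q_{i-2} with p_{-2}=0, p_{-1}=1, q_{-2}=1, q_{-1}=0):
  i=0: a_0=8, p_0 = 8*1 + 0 = 8, q_0 = 8*0 + 1 = 1.
  i=1: a_1=5, p_1 = 5*8 + 1 = 41, q_1 = 5*1 + 0 = 5.
  i=2: a_2=2, p_2 = 2*41 + 8 = 90, q_2 = 2*5 + 1 = 11.
  i=3: a_3=1, p_3 = 1*90 + 41 = 131, q_3 = 1*11 + 5 = 16.
  i=4: a_4=1, p_4 = 1*131 + 90 = 221, q_4 = 1*16 + 11 = 27.
  i=5: a_5=7, p_5 = 7*221 + 131 = 1678, q_5 = 7*27 + 16 = 205.
  i=6: a_6=1, p_6 = 1*1678 + 221 = 1899, q_6 = 1*205 + 27 = 232.
  i=7: a_7=1, p_7 = 1*1899 + 1678 = 3577, q_7 = 1*232 + 205 = 437.
  i=8: a_8=2, p_8 = 2*3577 + 1899 = 9053, q_8 = 2*437 + 232 = 1106.
  i=9: a_9=5, p_9 = 5*9053 + 3577 = 48842, q_9 = 5*1106 + 437 = 5967.
Check: 48842^2 - 67*5967^2 = 2385540964 - 2385540963 = 1, so (x, y) = (48842, 5967) solves the equation, and by the theorem it is the least positive solution.

(x, y) = (48842, 5967)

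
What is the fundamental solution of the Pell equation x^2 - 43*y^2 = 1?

First expand sqrt(43) as a continued fraction. With x_i = (sqrt(43) + m_i)/d_i and (m_0, d_0) = (0, 1): a_0 = floor(sqrt(43)) = 6, since 6^2 = 36 <= 43 < 49 = 7^2.
Iterate m_{i+1} = d_i*a_i - m_i, d_{i+1} = (43 - m_{i+1}^2)/d_i, a_{i+1} = floor((a_0 + m_{i+1})/d_{i+1}):
  m_1 = 1*6 - 0 = 6, d_1 = (43 - 6^2)/1 = 7/1 = 7, a_1 = floor((6 + 6)/7) = 1.
  m_2 = 7*1 - 6 = 1, d_2 = (43 - 1^2)/7 = 42/7 = 6, a_2 = floor((6 + 1)/6) = 1.
  m_3 = 6*1 - 1 = 5, d_3 = (43 - 5^2)/6 = 18/6 = 3, a_3 = floor((6 + 5)/3) = 3.
  m_4 = 3*3 - 5 = 4, d_4 = (43 - 4^2)/3 = 27/3 = 9, a_4 = floor((6 + 4)/9) = 1.
  m_5 = 9*1 - 4 = 5, d_5 = (43 - 5^2)/9 = 18/9 = 2, a_5 = floor((6 + 5)/2) = 5.
  m_6 = 2*5 - 5 = 5, d_6 = (43 - 5^2)/2 = 18/2 = 9, a_6 = floor((6 + 5)/9) = 1.
  m_7 = 9*1 - 5 = 4, d_7 = (43 - 4^2)/9 = 27/9 = 3, a_7 = floor((6 + 4)/3) = 3.
  m_8 = 3*3 - 4 = 5, d_8 = (43 - 5^2)/3 = 18/3 = 6, a_8 = floor((6 + 5)/6) = 1.
  m_9 = 6*1 - 5 = 1, d_9 = (43 - 1^2)/6 = 42/6 = 7, a_9 = floor((6 + 1)/7) = 1.
  m_10 = 7*1 - 1 = 6, d_10 = (43 - 6^2)/7 = 7/7 = 1, a_10 = floor((6 + 6)/1) = 12.
  m_11 = 1*12 - 6 = 6, d_11 = (43 - 6^2)/1 = 7/1 = 7: (m_11, d_11) = (m_1, d_1) = (6, 7), so from here the quotients repeat a_1, ..., a_10; the period length is 10.
So sqrt(43) = [6; (1, 1, 3, 1, 5, 1, 3, 1, 1, 12)] with period length k = 10.
k is even, so the fundamental solution of x^2 - 43y^2 = 1 is (p_{k-1}, q_{k-1}) = (p_9, q_9); compute convergents through index 9.
Convergents (p_i = a_i*p_{i-1} + p_{i-2}, q_i = a_i*q_{i-1} + q_{i-2} with p_{-2}=0, p_{-1}=1, q_{-2}=1, q_{-1}=0):
  i=0: a_0=6, p_0 = 6*1 + 0 = 6, q_0 = 6*0 + 1 = 1.
  i=1: a_1=1, p_1 = 1*6 + 1 = 7, q_1 = 1*1 + 0 = 1.
  i=2: a_2=1, p_2 = 1*7 + 6 = 13, q_2 = 1*1 + 1 = 2.
  i=3: a_3=3, p_3 = 3*13 + 7 = 46, q_3 = 3*2 + 1 = 7.
  i=4: a_4=1, p_4 = 1*46 + 13 = 59, q_4 = 1*7 + 2 = 9.
  i=5: a_5=5, p_5 = 5*59 + 46 = 341, q_5 = 5*9 + 7 = 52.
  i=6: a_6=1, p_6 = 1*341 + 59 = 400, q_6 = 1*52 + 9 = 61.
  i=7: a_7=3, p_7 = 3*400 + 341 = 1541, q_7 = 3*61 + 52 = 235.
  i=8: a_8=1, p_8 = 1*1541 + 400 = 1941, q_8 = 1*235 + 61 = 296.
  i=9: a_9=1, p_9 = 1*1941 + 1541 = 3482, q_9 = 1*296 + 235 = 531.
Check: 3482^2 - 43*531^2 = 12124324 - 12124323 = 1, so (x, y) = (3482, 531) solves the equation, and by the theorem it is the least positive solution.

(x, y) = (3482, 531)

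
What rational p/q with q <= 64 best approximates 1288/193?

Expand x = 1288/193 as a continued fraction with the Euclidean algorithm:
  1288 = 6*193 + 130, so a_0 = 6.
  193 = 1*130 + 63, so a_1 = 1.
  130 = 2*63 + 4, so a_2 = 2.
  63 = 15*4 + 3, so a_3 = 15.
  4 = 1*3 + 1, so a_4 = 1.
  3 = 3*1 + 0, so a_5 = 3.
so x = [6; 1, 2, 15, 1, 3].
Convergents (p_i = a_i*p_{i-1} + p_{i-2}, q_i = a_i*q_{i-1} + q_{i-2} with p_{-2}=0, p_{-1}=1, q_{-2}=1, q_{-1}=0), until the denominator exceeds 64:
  i=0: a_0=6, p_0 = 6*1 + 0 = 6, q_0 = 6*0 + 1 = 1.
  i=1: a_1=1, p_1 = 1*6 + 1 = 7, q_1 = 1*1 + 0 = 1.
  i=2: a_2=2, p_2 = 2*7 + 6 = 20, q_2 = 2*1 + 1 = 3.
  i=3: a_3=15, p_3 = 15*20 + 7 = 307, q_3 = 15*3 + 1 = 46.
  i=4: a_4=1, p_4 = 1*307 + 20 = 327, q_4 = 1*46 + 3 = 49.
  i=5: a_5=3, p_5 = 3*327 + 307 = 1288, q_5 = 3*49 + 46 = 193.
q_5 = 193 > 64, so the last convergent with denominator <= 64 is p_4/q_4 = 327/49.
The closest fraction with denominator <= 64 is either p_4/q_4 or the intermediate fraction (k*p_4 + p_3)/(k*q_4 + q_3) with the largest k >= 1 whose denominator stays <= 64; these approach x as k grows, and every other convergent or intermediate fraction in range is farther away.
Largest k: floor((64 - q_3)/q_4) = floor((64 - 46)/49) = 0.
Since k = 0, no intermediate fraction beyond p_4/q_4 has denominator <= 64, so the convergent 327/49 is the closest (its error is |1288*49 - 327*193|/(193*49) = 1/9457).

327/49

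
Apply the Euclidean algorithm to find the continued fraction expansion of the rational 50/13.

Run the Euclidean algorithm on 50 and 13; the successive quotients are the partial quotients a_0, a_1, ... (each step inverts the fractional part left over by the previous one):
  50 = 3*13 + 11, so a_0 = 3.
  13 = 1*11 + 2, so a_1 = 1.
  11 = 5*2 + 1, so a_2 = 5.
  2 = 2*1 + 0, so a_3 = 2.
The remainder reaches 0 after 4 divisions, so the expansion has 4 partial quotients, read off in order.

[3; 1, 5, 2]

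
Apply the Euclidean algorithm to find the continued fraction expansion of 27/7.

[3; 1, 6]

Run the Euclidean algorithm on 27 and 7; the successive quotients are the partial quotients a_0, a_1, ... (each step inverts the fractional part left over by the previous one):
  27 = 3*7 + 6, so a_0 = 3.
  7 = 1*6 + 1, so a_1 = 1.
  6 = 6*1 + 0, so a_2 = 6.
The remainder reaches 0 after 3 divisions, so the expansion has 3 partial quotients, read off in order.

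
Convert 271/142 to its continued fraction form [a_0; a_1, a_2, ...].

Run the Euclidean algorithm on 271 and 142; the successive quotients are the partial quotients a_0, a_1, ... (each step inverts the fractional part left over by the previous one):
  271 = 1*142 + 129, so a_0 = 1.
  142 = 1*129 + 13, so a_1 = 1.
  129 = 9*13 + 12, so a_2 = 9.
  13 = 1*12 + 1, so a_3 = 1.
  12 = 12*1 + 0, so a_4 = 12.
The remainder reaches 0 after 5 divisions, so the expansion has 5 partial quotients, read off in order.

[1; 1, 9, 1, 12]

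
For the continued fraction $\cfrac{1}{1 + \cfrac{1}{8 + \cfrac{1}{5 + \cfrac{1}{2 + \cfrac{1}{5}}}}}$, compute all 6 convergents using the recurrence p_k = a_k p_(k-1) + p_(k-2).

0/1, 1/1, 8/9, 41/46, 90/101, 491/551

Using the convergent recurrence p_i = a_i*p_{i-1} + p_{i-2}, q_i = a_i*q_{i-1} + q_{i-2} with p_{-2}=0, p_{-1}=1, q_{-2}=1, q_{-1}=0:
  i=0: a_0=0, p_0 = 0*1 + 0 = 0, q_0 = 0*0 + 1 = 1.
  i=1: a_1=1, p_1 = 1*0 + 1 = 1, q_1 = 1*1 + 0 = 1.
  i=2: a_2=8, p_2 = 8*1 + 0 = 8, q_2 = 8*1 + 1 = 9.
  i=3: a_3=5, p_3 = 5*8 + 1 = 41, q_3 = 5*9 + 1 = 46.
  i=4: a_4=2, p_4 = 2*41 + 8 = 90, q_4 = 2*46 + 9 = 101.
  i=5: a_5=5, p_5 = 5*90 + 41 = 491, q_5 = 5*101 + 46 = 551.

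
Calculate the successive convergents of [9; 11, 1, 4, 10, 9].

9/1, 100/11, 109/12, 536/59, 5469/602, 49757/5477

Using the convergent recurrence p_i = a_i*p_{i-1} + p_{i-2}, q_i = a_i*q_{i-1} + q_{i-2} with p_{-2}=0, p_{-1}=1, q_{-2}=1, q_{-1}=0:
  i=0: a_0=9, p_0 = 9*1 + 0 = 9, q_0 = 9*0 + 1 = 1.
  i=1: a_1=11, p_1 = 11*9 + 1 = 100, q_1 = 11*1 + 0 = 11.
  i=2: a_2=1, p_2 = 1*100 + 9 = 109, q_2 = 1*11 + 1 = 12.
  i=3: a_3=4, p_3 = 4*109 + 100 = 536, q_3 = 4*12 + 11 = 59.
  i=4: a_4=10, p_4 = 10*536 + 109 = 5469, q_4 = 10*59 + 12 = 602.
  i=5: a_5=9, p_5 = 9*5469 + 536 = 49757, q_5 = 9*602 + 59 = 5477.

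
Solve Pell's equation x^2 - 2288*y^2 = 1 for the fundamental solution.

First expand sqrt(2288) as a continued fraction. With x_i = (sqrt(2288) + m_i)/d_i and (m_0, d_0) = (0, 1): a_0 = floor(sqrt(2288)) = 47, since 47^2 = 2209 <= 2288 < 2304 = 48^2.
Iterate m_{i+1} = d_i*a_i - m_i, d_{i+1} = (2288 - m_{i+1}^2)/d_i, a_{i+1} = floor((a_0 + m_{i+1})/d_{i+1}):
  m_1 = 1*47 - 0 = 47, d_1 = (2288 - 47^2)/1 = 79/1 = 79, a_1 = floor((47 + 47)/79) = 1.
  m_2 = 79*1 - 47 = 32, d_2 = (2288 - 32^2)/79 = 1264/79 = 16, a_2 = floor((47 + 32)/16) = 4.
  m_3 = 16*4 - 32 = 32, d_3 = (2288 - 32^2)/16 = 1264/16 = 79, a_3 = floor((47 + 32)/79) = 1.
  m_4 = 79*1 - 32 = 47, d_4 = (2288 - 47^2)/79 = 79/79 = 1, a_4 = floor((47 + 47)/1) = 94.
  m_5 = 1*94 - 47 = 47, d_5 = (2288 - 47^2)/1 = 79/1 = 79: (m_5, d_5) = (m_1, d_1) = (47, 79), so from here the quotients repeat a_1, ..., a_4; the period length is 4.
So sqrt(2288) = [47; (1, 4, 1, 94)] with period length k = 4.
k is even, so the fundamental solution of x^2 - 2288y^2 = 1 is (p_{k-1}, q_{k-1}) = (p_3, q_3); compute convergents through index 3.
Convergents (p_i = a_i*p_{i-1} + p_{i-2}, q_i = a_i*q_{i-1} + q_{i-2} with p_{-2}=0, p_{-1}=1, q_{-2}=1, q_{-1}=0):
  i=0: a_0=47, p_0 = 47*1 + 0 = 47, q_0 = 47*0 + 1 = 1.
  i=1: a_1=1, p_1 = 1*47 + 1 = 48, q_1 = 1*1 + 0 = 1.
  i=2: a_2=4, p_2 = 4*48 + 47 = 239, q_2 = 4*1 + 1 = 5.
  i=3: a_3=1, p_3 = 1*239 + 48 = 287, q_3 = 1*5 + 1 = 6.
Check: 287^2 - 2288*6^2 = 82369 - 82368 = 1, so (x, y) = (287, 6) solves the equation, and by the theorem it is the least positive solution.

(x, y) = (287, 6)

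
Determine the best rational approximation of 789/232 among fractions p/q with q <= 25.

17/5

Expand x = 789/232 as a continued fraction with the Euclidean algorithm:
  789 = 3*232 + 93, so a_0 = 3.
  232 = 2*93 + 46, so a_1 = 2.
  93 = 2*46 + 1, so a_2 = 2.
  46 = 46*1 + 0, so a_3 = 46.
so x = [3; 2, 2, 46].
Convergents (p_i = a_i*p_{i-1} + p_{i-2}, q_i = a_i*q_{i-1} + q_{i-2} with p_{-2}=0, p_{-1}=1, q_{-2}=1, q_{-1}=0), until the denominator exceeds 25:
  i=0: a_0=3, p_0 = 3*1 + 0 = 3, q_0 = 3*0 + 1 = 1.
  i=1: a_1=2, p_1 = 2*3 + 1 = 7, q_1 = 2*1 + 0 = 2.
  i=2: a_2=2, p_2 = 2*7 + 3 = 17, q_2 = 2*2 + 1 = 5.
  i=3: a_3=46, p_3 = 46*17 + 7 = 789, q_3 = 46*5 + 2 = 232.
q_3 = 232 > 25, so the last convergent with denominator <= 25 is p_2/q_2 = 17/5.
The closest fraction with denominator <= 25 is either p_2/q_2 or the intermediate fraction (k*p_2 + p_1)/(k*q_2 + q_1) with the largest k >= 1 whose denominator stays <= 25; these approach x as k grows, and every other convergent or intermediate fraction in range is farther away.
Largest k: floor((25 - q_1)/q_2) = floor((25 - 2)/5) = 4.
That gives (4*17 + 7)/(4*5 + 2) = 75/22.
Compare the errors: |x - 17/5| = |789*5 - 17*232|/(232*5) = 1/1160, and |x - 75/22| = |789*22 - 75*232|/(232*22) = 42/5104.
Cross-multiplying, 1*5104 = 5104 < 48720 = 42*1160, so 1/1160 is smaller: the convergent 17/5 is closer to x than 75/22.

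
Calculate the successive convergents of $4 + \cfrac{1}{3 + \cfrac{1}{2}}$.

4/1, 13/3, 30/7

Using the convergent recurrence p_i = a_i*p_{i-1} + p_{i-2}, q_i = a_i*q_{i-1} + q_{i-2} with p_{-2}=0, p_{-1}=1, q_{-2}=1, q_{-1}=0:
  i=0: a_0=4, p_0 = 4*1 + 0 = 4, q_0 = 4*0 + 1 = 1.
  i=1: a_1=3, p_1 = 3*4 + 1 = 13, q_1 = 3*1 + 0 = 3.
  i=2: a_2=2, p_2 = 2*13 + 4 = 30, q_2 = 2*3 + 1 = 7.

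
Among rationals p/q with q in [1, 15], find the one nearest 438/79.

Expand x = 438/79 as a continued fraction with the Euclidean algorithm:
  438 = 5*79 + 43, so a_0 = 5.
  79 = 1*43 + 36, so a_1 = 1.
  43 = 1*36 + 7, so a_2 = 1.
  36 = 5*7 + 1, so a_3 = 5.
  7 = 7*1 + 0, so a_4 = 7.
so x = [5; 1, 1, 5, 7].
Convergents (p_i = a_i*p_{i-1} + p_{i-2}, q_i = a_i*q_{i-1} + q_{i-2} with p_{-2}=0, p_{-1}=1, q_{-2}=1, q_{-1}=0), until the denominator exceeds 15:
  i=0: a_0=5, p_0 = 5*1 + 0 = 5, q_0 = 5*0 + 1 = 1.
  i=1: a_1=1, p_1 = 1*5 + 1 = 6, q_1 = 1*1 + 0 = 1.
  i=2: a_2=1, p_2 = 1*6 + 5 = 11, q_2 = 1*1 + 1 = 2.
  i=3: a_3=5, p_3 = 5*11 + 6 = 61, q_3 = 5*2 + 1 = 11.
  i=4: a_4=7, p_4 = 7*61 + 11 = 438, q_4 = 7*11 + 2 = 79.
q_4 = 79 > 15, so the last convergent with denominator <= 15 is p_3/q_3 = 61/11.
The closest fraction with denominator <= 15 is either p_3/q_3 or the intermediate fraction (k*p_3 + p_2)/(k*q_3 + q_2) with the largest k >= 1 whose denominator stays <= 15; these approach x as k grows, and every other convergent or intermediate fraction in range is farther away.
Largest k: floor((15 - q_2)/q_3) = floor((15 - 2)/11) = 1.
That gives (1*61 + 11)/(1*11 + 2) = 72/13.
Compare the errors: |x - 61/11| = |438*11 - 61*79|/(79*11) = 1/869, and |x - 72/13| = |438*13 - 72*79|/(79*13) = 6/1027.
Cross-multiplying, 1*1027 = 1027 < 5214 = 6*869, so 1/869 is smaller: the convergent 61/11 is closer to x than 72/13.

61/11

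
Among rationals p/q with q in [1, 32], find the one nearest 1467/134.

208/19

Expand x = 1467/134 as a continued fraction with the Euclidean algorithm:
  1467 = 10*134 + 127, so a_0 = 10.
  134 = 1*127 + 7, so a_1 = 1.
  127 = 18*7 + 1, so a_2 = 18.
  7 = 7*1 + 0, so a_3 = 7.
so x = [10; 1, 18, 7].
Convergents (p_i = a_i*p_{i-1} + p_{i-2}, q_i = a_i*q_{i-1} + q_{i-2} with p_{-2}=0, p_{-1}=1, q_{-2}=1, q_{-1}=0), until the denominator exceeds 32:
  i=0: a_0=10, p_0 = 10*1 + 0 = 10, q_0 = 10*0 + 1 = 1.
  i=1: a_1=1, p_1 = 1*10 + 1 = 11, q_1 = 1*1 + 0 = 1.
  i=2: a_2=18, p_2 = 18*11 + 10 = 208, q_2 = 18*1 + 1 = 19.
  i=3: a_3=7, p_3 = 7*208 + 11 = 1467, q_3 = 7*19 + 1 = 134.
q_3 = 134 > 32, so the last convergent with denominator <= 32 is p_2/q_2 = 208/19.
The closest fraction with denominator <= 32 is either p_2/q_2 or the intermediate fraction (k*p_2 + p_1)/(k*q_2 + q_1) with the largest k >= 1 whose denominator stays <= 32; these approach x as k grows, and every other convergent or intermediate fraction in range is farther away.
Largest k: floor((32 - q_1)/q_2) = floor((32 - 1)/19) = 1.
That gives (1*208 + 11)/(1*19 + 1) = 219/20.
Compare the errors: |x - 208/19| = |1467*19 - 208*134|/(134*19) = 1/2546, and |x - 219/20| = |1467*20 - 219*134|/(134*20) = 6/2680.
Cross-multiplying, 1*2680 = 2680 < 15276 = 6*2546, so 1/2546 is smaller: the convergent 208/19 is closer to x than 219/20.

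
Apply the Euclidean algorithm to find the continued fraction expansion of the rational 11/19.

[0; 1, 1, 2, 1, 2]

Run the Euclidean algorithm on 11 and 19; the successive quotients are the partial quotients a_0, a_1, ... (each step inverts the fractional part left over by the previous one):
  11 = 0*19 + 11, so a_0 = 0.
  19 = 1*11 + 8, so a_1 = 1.
  11 = 1*8 + 3, so a_2 = 1.
  8 = 2*3 + 2, so a_3 = 2.
  3 = 1*2 + 1, so a_4 = 1.
  2 = 2*1 + 0, so a_5 = 2.
The remainder reaches 0 after 6 divisions, so the expansion has 6 partial quotients, read off in order.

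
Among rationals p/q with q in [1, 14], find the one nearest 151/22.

Expand x = 151/22 as a continued fraction with the Euclidean algorithm:
  151 = 6*22 + 19, so a_0 = 6.
  22 = 1*19 + 3, so a_1 = 1.
  19 = 6*3 + 1, so a_2 = 6.
  3 = 3*1 + 0, so a_3 = 3.
so x = [6; 1, 6, 3].
Convergents (p_i = a_i*p_{i-1} + p_{i-2}, q_i = a_i*q_{i-1} + q_{i-2} with p_{-2}=0, p_{-1}=1, q_{-2}=1, q_{-1}=0), until the denominator exceeds 14:
  i=0: a_0=6, p_0 = 6*1 + 0 = 6, q_0 = 6*0 + 1 = 1.
  i=1: a_1=1, p_1 = 1*6 + 1 = 7, q_1 = 1*1 + 0 = 1.
  i=2: a_2=6, p_2 = 6*7 + 6 = 48, q_2 = 6*1 + 1 = 7.
  i=3: a_3=3, p_3 = 3*48 + 7 = 151, q_3 = 3*7 + 1 = 22.
q_3 = 22 > 14, so the last convergent with denominator <= 14 is p_2/q_2 = 48/7.
The closest fraction with denominator <= 14 is either p_2/q_2 or the intermediate fraction (k*p_2 + p_1)/(k*q_2 + q_1) with the largest k >= 1 whose denominator stays <= 14; these approach x as k grows, and every other convergent or intermediate fraction in range is farther away.
Largest k: floor((14 - q_1)/q_2) = floor((14 - 1)/7) = 1.
That gives (1*48 + 7)/(1*7 + 1) = 55/8.
Compare the errors: |x - 48/7| = |151*7 - 48*22|/(22*7) = 1/154, and |x - 55/8| = |151*8 - 55*22|/(22*8) = 2/176.
Cross-multiplying, 1*176 = 176 < 308 = 2*154, so 1/154 is smaller: the convergent 48/7 is closer to x than 55/8.

48/7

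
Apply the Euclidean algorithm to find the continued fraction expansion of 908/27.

Run the Euclidean algorithm on 908 and 27; the successive quotients are the partial quotients a_0, a_1, ... (each step inverts the fractional part left over by the previous one):
  908 = 33*27 + 17, so a_0 = 33.
  27 = 1*17 + 10, so a_1 = 1.
  17 = 1*10 + 7, so a_2 = 1.
  10 = 1*7 + 3, so a_3 = 1.
  7 = 2*3 + 1, so a_4 = 2.
  3 = 3*1 + 0, so a_5 = 3.
The remainder reaches 0 after 6 divisions, so the expansion has 6 partial quotients, read off in order.

[33; 1, 1, 1, 2, 3]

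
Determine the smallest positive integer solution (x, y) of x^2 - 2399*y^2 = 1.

(x, y) = (2400, 49)

First expand sqrt(2399) as a continued fraction. With x_i = (sqrt(2399) + m_i)/d_i and (m_0, d_0) = (0, 1): a_0 = floor(sqrt(2399)) = 48, since 48^2 = 2304 <= 2399 < 2401 = 49^2.
Iterate m_{i+1} = d_i*a_i - m_i, d_{i+1} = (2399 - m_{i+1}^2)/d_i, a_{i+1} = floor((a_0 + m_{i+1})/d_{i+1}):
  m_1 = 1*48 - 0 = 48, d_1 = (2399 - 48^2)/1 = 95/1 = 95, a_1 = floor((48 + 48)/95) = 1.
  m_2 = 95*1 - 48 = 47, d_2 = (2399 - 47^2)/95 = 190/95 = 2, a_2 = floor((48 + 47)/2) = 47.
  m_3 = 2*47 - 47 = 47, d_3 = (2399 - 47^2)/2 = 190/2 = 95, a_3 = floor((48 + 47)/95) = 1.
  m_4 = 95*1 - 47 = 48, d_4 = (2399 - 48^2)/95 = 95/95 = 1, a_4 = floor((48 + 48)/1) = 96.
  m_5 = 1*96 - 48 = 48, d_5 = (2399 - 48^2)/1 = 95/1 = 95: (m_5, d_5) = (m_1, d_1) = (48, 95), so from here the quotients repeat a_1, ..., a_4; the period length is 4.
So sqrt(2399) = [48; (1, 47, 1, 96)] with period length k = 4.
k is even, so the fundamental solution of x^2 - 2399y^2 = 1 is (p_{k-1}, q_{k-1}) = (p_3, q_3); compute convergents through index 3.
Convergents (p_i = a_i*p_{i-1} + p_{i-2}, q_i = a_i*q_{i-1} + q_{i-2} with p_{-2}=0, p_{-1}=1, q_{-2}=1, q_{-1}=0):
  i=0: a_0=48, p_0 = 48*1 + 0 = 48, q_0 = 48*0 + 1 = 1.
  i=1: a_1=1, p_1 = 1*48 + 1 = 49, q_1 = 1*1 + 0 = 1.
  i=2: a_2=47, p_2 = 47*49 + 48 = 2351, q_2 = 47*1 + 1 = 48.
  i=3: a_3=1, p_3 = 1*2351 + 49 = 2400, q_3 = 1*48 + 1 = 49.
Check: 2400^2 - 2399*49^2 = 5760000 - 5759999 = 1, so (x, y) = (2400, 49) solves the equation, and by the theorem it is the least positive solution.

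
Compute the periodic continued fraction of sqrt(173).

[13; (6, 1, 1, 6, 26)]

Write x_i = (sqrt(173) + m_i)/d_i with (m_0, d_0) = (0, 1). a_0 = floor(sqrt(173)) = 13, since 13^2 = 169 <= 173 < 196 = 14^2.
Iterate m_{i+1} = d_i*a_i - m_i, d_{i+1} = (173 - m_{i+1}^2)/d_i, a_{i+1} = floor((a_0 + m_{i+1})/d_{i+1}):
  m_1 = 1*13 - 0 = 13, d_1 = (173 - 13^2)/1 = 4/1 = 4, a_1 = floor((13 + 13)/4) = 6.
  m_2 = 4*6 - 13 = 11, d_2 = (173 - 11^2)/4 = 52/4 = 13, a_2 = floor((13 + 11)/13) = 1.
  m_3 = 13*1 - 11 = 2, d_3 = (173 - 2^2)/13 = 169/13 = 13, a_3 = floor((13 + 2)/13) = 1.
  m_4 = 13*1 - 2 = 11, d_4 = (173 - 11^2)/13 = 52/13 = 4, a_4 = floor((13 + 11)/4) = 6.
  m_5 = 4*6 - 11 = 13, d_5 = (173 - 13^2)/4 = 4/4 = 1, a_5 = floor((13 + 13)/1) = 26.
  m_6 = 1*26 - 13 = 13, d_6 = (173 - 13^2)/1 = 4/1 = 4: (m_6, d_6) = (m_1, d_1) = (13, 4), so from here the quotients repeat a_1, ..., a_5; the period length is 5.
Hence the expansion of sqrt(173) is a_0 = 13 followed by the repeating block 6, 1, 1, 6, 26 (period 5).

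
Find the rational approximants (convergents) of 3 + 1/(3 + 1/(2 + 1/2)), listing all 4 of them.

Using the convergent recurrence p_i = a_i*p_{i-1} + p_{i-2}, q_i = a_i*q_{i-1} + q_{i-2} with p_{-2}=0, p_{-1}=1, q_{-2}=1, q_{-1}=0:
  i=0: a_0=3, p_0 = 3*1 + 0 = 3, q_0 = 3*0 + 1 = 1.
  i=1: a_1=3, p_1 = 3*3 + 1 = 10, q_1 = 3*1 + 0 = 3.
  i=2: a_2=2, p_2 = 2*10 + 3 = 23, q_2 = 2*3 + 1 = 7.
  i=3: a_3=2, p_3 = 2*23 + 10 = 56, q_3 = 2*7 + 3 = 17.

3/1, 10/3, 23/7, 56/17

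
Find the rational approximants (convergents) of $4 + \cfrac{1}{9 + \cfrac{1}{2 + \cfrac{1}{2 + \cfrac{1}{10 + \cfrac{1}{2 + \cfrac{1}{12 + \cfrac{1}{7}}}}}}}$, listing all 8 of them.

4/1, 37/9, 78/19, 193/47, 2008/489, 4209/1025, 52516/12789, 371821/90548

Using the convergent recurrence p_i = a_i*p_{i-1} + p_{i-2}, q_i = a_i*q_{i-1} + q_{i-2} with p_{-2}=0, p_{-1}=1, q_{-2}=1, q_{-1}=0:
  i=0: a_0=4, p_0 = 4*1 + 0 = 4, q_0 = 4*0 + 1 = 1.
  i=1: a_1=9, p_1 = 9*4 + 1 = 37, q_1 = 9*1 + 0 = 9.
  i=2: a_2=2, p_2 = 2*37 + 4 = 78, q_2 = 2*9 + 1 = 19.
  i=3: a_3=2, p_3 = 2*78 + 37 = 193, q_3 = 2*19 + 9 = 47.
  i=4: a_4=10, p_4 = 10*193 + 78 = 2008, q_4 = 10*47 + 19 = 489.
  i=5: a_5=2, p_5 = 2*2008 + 193 = 4209, q_5 = 2*489 + 47 = 1025.
  i=6: a_6=12, p_6 = 12*4209 + 2008 = 52516, q_6 = 12*1025 + 489 = 12789.
  i=7: a_7=7, p_7 = 7*52516 + 4209 = 371821, q_7 = 7*12789 + 1025 = 90548.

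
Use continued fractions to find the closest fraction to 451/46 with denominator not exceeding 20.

Expand x = 451/46 as a continued fraction with the Euclidean algorithm:
  451 = 9*46 + 37, so a_0 = 9.
  46 = 1*37 + 9, so a_1 = 1.
  37 = 4*9 + 1, so a_2 = 4.
  9 = 9*1 + 0, so a_3 = 9.
so x = [9; 1, 4, 9].
Convergents (p_i = a_i*p_{i-1} + p_{i-2}, q_i = a_i*q_{i-1} + q_{i-2} with p_{-2}=0, p_{-1}=1, q_{-2}=1, q_{-1}=0), until the denominator exceeds 20:
  i=0: a_0=9, p_0 = 9*1 + 0 = 9, q_0 = 9*0 + 1 = 1.
  i=1: a_1=1, p_1 = 1*9 + 1 = 10, q_1 = 1*1 + 0 = 1.
  i=2: a_2=4, p_2 = 4*10 + 9 = 49, q_2 = 4*1 + 1 = 5.
  i=3: a_3=9, p_3 = 9*49 + 10 = 451, q_3 = 9*5 + 1 = 46.
q_3 = 46 > 20, so the last convergent with denominator <= 20 is p_2/q_2 = 49/5.
The closest fraction with denominator <= 20 is either p_2/q_2 or the intermediate fraction (k*p_2 + p_1)/(k*q_2 + q_1) with the largest k >= 1 whose denominator stays <= 20; these approach x as k grows, and every other convergent or intermediate fraction in range is farther away.
Largest k: floor((20 - q_1)/q_2) = floor((20 - 1)/5) = 3.
That gives (3*49 + 10)/(3*5 + 1) = 157/16.
Compare the errors: |x - 49/5| = |451*5 - 49*46|/(46*5) = 1/230, and |x - 157/16| = |451*16 - 157*46|/(46*16) = 6/736.
Cross-multiplying, 1*736 = 736 < 1380 = 6*230, so 1/230 is smaller: the convergent 49/5 is closer to x than 157/16.

49/5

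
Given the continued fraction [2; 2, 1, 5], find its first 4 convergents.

2/1, 5/2, 7/3, 40/17

Using the convergent recurrence p_i = a_i*p_{i-1} + p_{i-2}, q_i = a_i*q_{i-1} + q_{i-2} with p_{-2}=0, p_{-1}=1, q_{-2}=1, q_{-1}=0:
  i=0: a_0=2, p_0 = 2*1 + 0 = 2, q_0 = 2*0 + 1 = 1.
  i=1: a_1=2, p_1 = 2*2 + 1 = 5, q_1 = 2*1 + 0 = 2.
  i=2: a_2=1, p_2 = 1*5 + 2 = 7, q_2 = 1*2 + 1 = 3.
  i=3: a_3=5, p_3 = 5*7 + 5 = 40, q_3 = 5*3 + 2 = 17.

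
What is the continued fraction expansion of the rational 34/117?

Run the Euclidean algorithm on 34 and 117; the successive quotients are the partial quotients a_0, a_1, ... (each step inverts the fractional part left over by the previous one):
  34 = 0*117 + 34, so a_0 = 0.
  117 = 3*34 + 15, so a_1 = 3.
  34 = 2*15 + 4, so a_2 = 2.
  15 = 3*4 + 3, so a_3 = 3.
  4 = 1*3 + 1, so a_4 = 1.
  3 = 3*1 + 0, so a_5 = 3.
The remainder reaches 0 after 6 divisions, so the expansion has 6 partial quotients, read off in order.

[0; 3, 2, 3, 1, 3]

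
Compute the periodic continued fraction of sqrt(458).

Write x_i = (sqrt(458) + m_i)/d_i with (m_0, d_0) = (0, 1). a_0 = floor(sqrt(458)) = 21, since 21^2 = 441 <= 458 < 484 = 22^2.
Iterate m_{i+1} = d_i*a_i - m_i, d_{i+1} = (458 - m_{i+1}^2)/d_i, a_{i+1} = floor((a_0 + m_{i+1})/d_{i+1}):
  m_1 = 1*21 - 0 = 21, d_1 = (458 - 21^2)/1 = 17/1 = 17, a_1 = floor((21 + 21)/17) = 2.
  m_2 = 17*2 - 21 = 13, d_2 = (458 - 13^2)/17 = 289/17 = 17, a_2 = floor((21 + 13)/17) = 2.
  m_3 = 17*2 - 13 = 21, d_3 = (458 - 21^2)/17 = 17/17 = 1, a_3 = floor((21 + 21)/1) = 42.
  m_4 = 1*42 - 21 = 21, d_4 = (458 - 21^2)/1 = 17/1 = 17: (m_4, d_4) = (m_1, d_1) = (21, 17), so from here the quotients repeat a_1, ..., a_3; the period length is 3.
Hence the expansion of sqrt(458) is a_0 = 21 followed by the repeating block 2, 2, 42 (period 3).

[21; (2, 2, 42)]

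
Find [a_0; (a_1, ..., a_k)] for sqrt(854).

[29; (4, 2, 11, 4, 11, 2, 4, 58)]

Write x_i = (sqrt(854) + m_i)/d_i with (m_0, d_0) = (0, 1). a_0 = floor(sqrt(854)) = 29, since 29^2 = 841 <= 854 < 900 = 30^2.
Iterate m_{i+1} = d_i*a_i - m_i, d_{i+1} = (854 - m_{i+1}^2)/d_i, a_{i+1} = floor((a_0 + m_{i+1})/d_{i+1}):
  m_1 = 1*29 - 0 = 29, d_1 = (854 - 29^2)/1 = 13/1 = 13, a_1 = floor((29 + 29)/13) = 4.
  m_2 = 13*4 - 29 = 23, d_2 = (854 - 23^2)/13 = 325/13 = 25, a_2 = floor((29 + 23)/25) = 2.
  m_3 = 25*2 - 23 = 27, d_3 = (854 - 27^2)/25 = 125/25 = 5, a_3 = floor((29 + 27)/5) = 11.
  m_4 = 5*11 - 27 = 28, d_4 = (854 - 28^2)/5 = 70/5 = 14, a_4 = floor((29 + 28)/14) = 4.
  m_5 = 14*4 - 28 = 28, d_5 = (854 - 28^2)/14 = 70/14 = 5, a_5 = floor((29 + 28)/5) = 11.
  m_6 = 5*11 - 28 = 27, d_6 = (854 - 27^2)/5 = 125/5 = 25, a_6 = floor((29 + 27)/25) = 2.
  m_7 = 25*2 - 27 = 23, d_7 = (854 - 23^2)/25 = 325/25 = 13, a_7 = floor((29 + 23)/13) = 4.
  m_8 = 13*4 - 23 = 29, d_8 = (854 - 29^2)/13 = 13/13 = 1, a_8 = floor((29 + 29)/1) = 58.
  m_9 = 1*58 - 29 = 29, d_9 = (854 - 29^2)/1 = 13/1 = 13: (m_9, d_9) = (m_1, d_1) = (29, 13), so from here the quotients repeat a_1, ..., a_8; the period length is 8.
Hence the expansion of sqrt(854) is a_0 = 29 followed by the repeating block 4, 2, 11, 4, 11, 2, 4, 58 (period 8).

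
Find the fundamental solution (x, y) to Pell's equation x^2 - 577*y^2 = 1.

(x, y) = (1153, 48)

First expand sqrt(577) as a continued fraction. With x_i = (sqrt(577) + m_i)/d_i and (m_0, d_0) = (0, 1): a_0 = floor(sqrt(577)) = 24, since 24^2 = 576 <= 577 < 625 = 25^2.
Iterate m_{i+1} = d_i*a_i - m_i, d_{i+1} = (577 - m_{i+1}^2)/d_i, a_{i+1} = floor((a_0 + m_{i+1})/d_{i+1}):
  m_1 = 1*24 - 0 = 24, d_1 = (577 - 24^2)/1 = 1/1 = 1, a_1 = floor((24 + 24)/1) = 48.
  m_2 = 1*48 - 24 = 24, d_2 = (577 - 24^2)/1 = 1/1 = 1: (m_2, d_2) = (m_1, d_1) = (24, 1), so from here the quotient a_1 repeats; the period length is 1.
So sqrt(577) = [24; (48)] with period length k = 1.
k is odd, so (p_{k-1}, q_{k-1}) only solves x^2 - 577y^2 = -1 and the fundamental solution of x^2 - 577y^2 = 1 is (p_{2k-1}, q_{2k-1}) = (p_1, q_1); compute convergents through index 1, running through the period twice.
Convergents (p_i = a_i*p_{i-1} + p_{i-2}, q_i = a_i*q_{i-1} + q_{i-2} with p_{-2}=0, p_{-1}=1, q_{-2}=1, q_{-1}=0):
  i=0: a_0=24, p_0 = 24*1 + 0 = 24, q_0 = 24*0 + 1 = 1.
  i=1: a_1=48, p_1 = 48*24 + 1 = 1153, q_1 = 48*1 + 0 = 48.
Indeed p_0^2 - 577*q_0^2 = 576 - 577 = -1, not +1.
Check: 1153^2 - 577*48^2 = 1329409 - 1329408 = 1, so (x, y) = (1153, 48) solves the equation, and by the theorem it is the least positive solution.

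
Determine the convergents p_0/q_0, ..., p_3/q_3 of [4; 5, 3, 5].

4/1, 21/5, 67/16, 356/85

Using the convergent recurrence p_i = a_i*p_{i-1} + p_{i-2}, q_i = a_i*q_{i-1} + q_{i-2} with p_{-2}=0, p_{-1}=1, q_{-2}=1, q_{-1}=0:
  i=0: a_0=4, p_0 = 4*1 + 0 = 4, q_0 = 4*0 + 1 = 1.
  i=1: a_1=5, p_1 = 5*4 + 1 = 21, q_1 = 5*1 + 0 = 5.
  i=2: a_2=3, p_2 = 3*21 + 4 = 67, q_2 = 3*5 + 1 = 16.
  i=3: a_3=5, p_3 = 5*67 + 21 = 356, q_3 = 5*16 + 5 = 85.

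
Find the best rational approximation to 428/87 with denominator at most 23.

Expand x = 428/87 as a continued fraction with the Euclidean algorithm:
  428 = 4*87 + 80, so a_0 = 4.
  87 = 1*80 + 7, so a_1 = 1.
  80 = 11*7 + 3, so a_2 = 11.
  7 = 2*3 + 1, so a_3 = 2.
  3 = 3*1 + 0, so a_4 = 3.
so x = [4; 1, 11, 2, 3].
Convergents (p_i = a_i*p_{i-1} + p_{i-2}, q_i = a_i*q_{i-1} + q_{i-2} with p_{-2}=0, p_{-1}=1, q_{-2}=1, q_{-1}=0), until the denominator exceeds 23:
  i=0: a_0=4, p_0 = 4*1 + 0 = 4, q_0 = 4*0 + 1 = 1.
  i=1: a_1=1, p_1 = 1*4 + 1 = 5, q_1 = 1*1 + 0 = 1.
  i=2: a_2=11, p_2 = 11*5 + 4 = 59, q_2 = 11*1 + 1 = 12.
  i=3: a_3=2, p_3 = 2*59 + 5 = 123, q_3 = 2*12 + 1 = 25.
q_3 = 25 > 23, so the last convergent with denominator <= 23 is p_2/q_2 = 59/12.
The closest fraction with denominator <= 23 is either p_2/q_2 or the intermediate fraction (k*p_2 + p_1)/(k*q_2 + q_1) with the largest k >= 1 whose denominator stays <= 23; these approach x as k grows, and every other convergent or intermediate fraction in range is farther away.
Largest k: floor((23 - q_1)/q_2) = floor((23 - 1)/12) = 1.
That gives (1*59 + 5)/(1*12 + 1) = 64/13.
Compare the errors: |x - 59/12| = |428*12 - 59*87|/(87*12) = 3/1044, and |x - 64/13| = |428*13 - 64*87|/(87*13) = 4/1131.
Cross-multiplying, 3*1131 = 3393 < 4176 = 4*1044, so 3/1044 is smaller: the convergent 59/12 is closer to x than 64/13.

59/12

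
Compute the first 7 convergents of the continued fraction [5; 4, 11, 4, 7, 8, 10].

5/1, 21/4, 236/45, 965/184, 6991/1333, 56893/10848, 575921/109813

Using the convergent recurrence p_i = a_i*p_{i-1} + p_{i-2}, q_i = a_i*q_{i-1} + q_{i-2} with p_{-2}=0, p_{-1}=1, q_{-2}=1, q_{-1}=0:
  i=0: a_0=5, p_0 = 5*1 + 0 = 5, q_0 = 5*0 + 1 = 1.
  i=1: a_1=4, p_1 = 4*5 + 1 = 21, q_1 = 4*1 + 0 = 4.
  i=2: a_2=11, p_2 = 11*21 + 5 = 236, q_2 = 11*4 + 1 = 45.
  i=3: a_3=4, p_3 = 4*236 + 21 = 965, q_3 = 4*45 + 4 = 184.
  i=4: a_4=7, p_4 = 7*965 + 236 = 6991, q_4 = 7*184 + 45 = 1333.
  i=5: a_5=8, p_5 = 8*6991 + 965 = 56893, q_5 = 8*1333 + 184 = 10848.
  i=6: a_6=10, p_6 = 10*56893 + 6991 = 575921, q_6 = 10*10848 + 1333 = 109813.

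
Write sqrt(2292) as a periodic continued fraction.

[47; (1, 6, 1, 94)]

Write x_i = (sqrt(2292) + m_i)/d_i with (m_0, d_0) = (0, 1). a_0 = floor(sqrt(2292)) = 47, since 47^2 = 2209 <= 2292 < 2304 = 48^2.
Iterate m_{i+1} = d_i*a_i - m_i, d_{i+1} = (2292 - m_{i+1}^2)/d_i, a_{i+1} = floor((a_0 + m_{i+1})/d_{i+1}):
  m_1 = 1*47 - 0 = 47, d_1 = (2292 - 47^2)/1 = 83/1 = 83, a_1 = floor((47 + 47)/83) = 1.
  m_2 = 83*1 - 47 = 36, d_2 = (2292 - 36^2)/83 = 996/83 = 12, a_2 = floor((47 + 36)/12) = 6.
  m_3 = 12*6 - 36 = 36, d_3 = (2292 - 36^2)/12 = 996/12 = 83, a_3 = floor((47 + 36)/83) = 1.
  m_4 = 83*1 - 36 = 47, d_4 = (2292 - 47^2)/83 = 83/83 = 1, a_4 = floor((47 + 47)/1) = 94.
  m_5 = 1*94 - 47 = 47, d_5 = (2292 - 47^2)/1 = 83/1 = 83: (m_5, d_5) = (m_1, d_1) = (47, 83), so from here the quotients repeat a_1, ..., a_4; the period length is 4.
Hence the expansion of sqrt(2292) is a_0 = 47 followed by the repeating block 1, 6, 1, 94 (period 4).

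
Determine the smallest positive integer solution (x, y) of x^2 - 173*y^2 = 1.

(x, y) = (2499849, 190060)

First expand sqrt(173) as a continued fraction. With x_i = (sqrt(173) + m_i)/d_i and (m_0, d_0) = (0, 1): a_0 = floor(sqrt(173)) = 13, since 13^2 = 169 <= 173 < 196 = 14^2.
Iterate m_{i+1} = d_i*a_i - m_i, d_{i+1} = (173 - m_{i+1}^2)/d_i, a_{i+1} = floor((a_0 + m_{i+1})/d_{i+1}):
  m_1 = 1*13 - 0 = 13, d_1 = (173 - 13^2)/1 = 4/1 = 4, a_1 = floor((13 + 13)/4) = 6.
  m_2 = 4*6 - 13 = 11, d_2 = (173 - 11^2)/4 = 52/4 = 13, a_2 = floor((13 + 11)/13) = 1.
  m_3 = 13*1 - 11 = 2, d_3 = (173 - 2^2)/13 = 169/13 = 13, a_3 = floor((13 + 2)/13) = 1.
  m_4 = 13*1 - 2 = 11, d_4 = (173 - 11^2)/13 = 52/13 = 4, a_4 = floor((13 + 11)/4) = 6.
  m_5 = 4*6 - 11 = 13, d_5 = (173 - 13^2)/4 = 4/4 = 1, a_5 = floor((13 + 13)/1) = 26.
  m_6 = 1*26 - 13 = 13, d_6 = (173 - 13^2)/1 = 4/1 = 4: (m_6, d_6) = (m_1, d_1) = (13, 4), so from here the quotients repeat a_1, ..., a_5; the period length is 5.
So sqrt(173) = [13; (6, 1, 1, 6, 26)] with period length k = 5.
k is odd, so (p_{k-1}, q_{k-1}) only solves x^2 - 173y^2 = -1 and the fundamental solution of x^2 - 173y^2 = 1 is (p_{2k-1}, q_{2k-1}) = (p_9, q_9); compute convergents through index 9, running through the period twice.
Convergents (p_i = a_i*p_{i-1} + p_{i-2}, q_i = a_i*q_{i-1} + q_{i-2} with p_{-2}=0, p_{-1}=1, q_{-2}=1, q_{-1}=0):
  i=0: a_0=13, p_0 = 13*1 + 0 = 13, q_0 = 13*0 + 1 = 1.
  i=1: a_1=6, p_1 = 6*13 + 1 = 79, q_1 = 6*1 + 0 = 6.
  i=2: a_2=1, p_2 = 1*79 + 13 = 92, q_2 = 1*6 + 1 = 7.
  i=3: a_3=1, p_3 = 1*92 + 79 = 171, q_3 = 1*7 + 6 = 13.
  i=4: a_4=6, p_4 = 6*171 + 92 = 1118, q_4 = 6*13 + 7 = 85.
  i=5: a_5=26, p_5 = 26*1118 + 171 = 29239, q_5 = 26*85 + 13 = 2223.
  i=6: a_6=6, p_6 = 6*29239 + 1118 = 176552, q_6 = 6*2223 + 85 = 13423.
  i=7: a_7=1, p_7 = 1*176552 + 29239 = 205791, q_7 = 1*13423 + 2223 = 15646.
  i=8: a_8=1, p_8 = 1*205791 + 176552 = 382343, q_8 = 1*15646 + 13423 = 29069.
  i=9: a_9=6, p_9 = 6*382343 + 205791 = 2499849, q_9 = 6*29069 + 15646 = 190060.
Indeed p_4^2 - 173*q_4^2 = 1249924 - 1249925 = -1, not +1.
Check: 2499849^2 - 173*190060^2 = 6249245022801 - 6249245022800 = 1, so (x, y) = (2499849, 190060) solves the equation, and by the theorem it is the least positive solution.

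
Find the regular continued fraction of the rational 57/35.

[1; 1, 1, 1, 2, 4]

Run the Euclidean algorithm on 57 and 35; the successive quotients are the partial quotients a_0, a_1, ... (each step inverts the fractional part left over by the previous one):
  57 = 1*35 + 22, so a_0 = 1.
  35 = 1*22 + 13, so a_1 = 1.
  22 = 1*13 + 9, so a_2 = 1.
  13 = 1*9 + 4, so a_3 = 1.
  9 = 2*4 + 1, so a_4 = 2.
  4 = 4*1 + 0, so a_5 = 4.
The remainder reaches 0 after 6 divisions, so the expansion has 6 partial quotients, read off in order.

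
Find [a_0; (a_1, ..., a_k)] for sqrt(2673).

[51; (1, 2, 2, 1, 8, 1, 2, 2, 1, 102)]

Write x_i = (sqrt(2673) + m_i)/d_i with (m_0, d_0) = (0, 1). a_0 = floor(sqrt(2673)) = 51, since 51^2 = 2601 <= 2673 < 2704 = 52^2.
Iterate m_{i+1} = d_i*a_i - m_i, d_{i+1} = (2673 - m_{i+1}^2)/d_i, a_{i+1} = floor((a_0 + m_{i+1})/d_{i+1}):
  m_1 = 1*51 - 0 = 51, d_1 = (2673 - 51^2)/1 = 72/1 = 72, a_1 = floor((51 + 51)/72) = 1.
  m_2 = 72*1 - 51 = 21, d_2 = (2673 - 21^2)/72 = 2232/72 = 31, a_2 = floor((51 + 21)/31) = 2.
  m_3 = 31*2 - 21 = 41, d_3 = (2673 - 41^2)/31 = 992/31 = 32, a_3 = floor((51 + 41)/32) = 2.
  m_4 = 32*2 - 41 = 23, d_4 = (2673 - 23^2)/32 = 2144/32 = 67, a_4 = floor((51 + 23)/67) = 1.
  m_5 = 67*1 - 23 = 44, d_5 = (2673 - 44^2)/67 = 737/67 = 11, a_5 = floor((51 + 44)/11) = 8.
  m_6 = 11*8 - 44 = 44, d_6 = (2673 - 44^2)/11 = 737/11 = 67, a_6 = floor((51 + 44)/67) = 1.
  m_7 = 67*1 - 44 = 23, d_7 = (2673 - 23^2)/67 = 2144/67 = 32, a_7 = floor((51 + 23)/32) = 2.
  m_8 = 32*2 - 23 = 41, d_8 = (2673 - 41^2)/32 = 992/32 = 31, a_8 = floor((51 + 41)/31) = 2.
  m_9 = 31*2 - 41 = 21, d_9 = (2673 - 21^2)/31 = 2232/31 = 72, a_9 = floor((51 + 21)/72) = 1.
  m_10 = 72*1 - 21 = 51, d_10 = (2673 - 51^2)/72 = 72/72 = 1, a_10 = floor((51 + 51)/1) = 102.
  m_11 = 1*102 - 51 = 51, d_11 = (2673 - 51^2)/1 = 72/1 = 72: (m_11, d_11) = (m_1, d_1) = (51, 72), so from here the quotients repeat a_1, ..., a_10; the period length is 10.
Hence the expansion of sqrt(2673) is a_0 = 51 followed by the repeating block 1, 2, 2, 1, 8, 1, 2, 2, 1, 102 (period 10).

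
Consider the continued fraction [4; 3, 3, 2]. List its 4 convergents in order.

Using the convergent recurrence p_i = a_i*p_{i-1} + p_{i-2}, q_i = a_i*q_{i-1} + q_{i-2} with p_{-2}=0, p_{-1}=1, q_{-2}=1, q_{-1}=0:
  i=0: a_0=4, p_0 = 4*1 + 0 = 4, q_0 = 4*0 + 1 = 1.
  i=1: a_1=3, p_1 = 3*4 + 1 = 13, q_1 = 3*1 + 0 = 3.
  i=2: a_2=3, p_2 = 3*13 + 4 = 43, q_2 = 3*3 + 1 = 10.
  i=3: a_3=2, p_3 = 2*43 + 13 = 99, q_3 = 2*10 + 3 = 23.

4/1, 13/3, 43/10, 99/23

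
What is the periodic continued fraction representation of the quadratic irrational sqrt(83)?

Write x_i = (sqrt(83) + m_i)/d_i with (m_0, d_0) = (0, 1). a_0 = floor(sqrt(83)) = 9, since 9^2 = 81 <= 83 < 100 = 10^2.
Iterate m_{i+1} = d_i*a_i - m_i, d_{i+1} = (83 - m_{i+1}^2)/d_i, a_{i+1} = floor((a_0 + m_{i+1})/d_{i+1}):
  m_1 = 1*9 - 0 = 9, d_1 = (83 - 9^2)/1 = 2/1 = 2, a_1 = floor((9 + 9)/2) = 9.
  m_2 = 2*9 - 9 = 9, d_2 = (83 - 9^2)/2 = 2/2 = 1, a_2 = floor((9 + 9)/1) = 18.
  m_3 = 1*18 - 9 = 9, d_3 = (83 - 9^2)/1 = 2/1 = 2: (m_3, d_3) = (m_1, d_1) = (9, 2), so from here the quotients repeat a_1, a_2; the period length is 2.
Hence the expansion of sqrt(83) is a_0 = 9 followed by the repeating block 9, 18 (period 2).

[9; (9, 18)]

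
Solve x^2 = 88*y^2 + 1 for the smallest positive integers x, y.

(x, y) = (197, 21)

First expand sqrt(88) as a continued fraction. With x_i = (sqrt(88) + m_i)/d_i and (m_0, d_0) = (0, 1): a_0 = floor(sqrt(88)) = 9, since 9^2 = 81 <= 88 < 100 = 10^2.
Iterate m_{i+1} = d_i*a_i - m_i, d_{i+1} = (88 - m_{i+1}^2)/d_i, a_{i+1} = floor((a_0 + m_{i+1})/d_{i+1}):
  m_1 = 1*9 - 0 = 9, d_1 = (88 - 9^2)/1 = 7/1 = 7, a_1 = floor((9 + 9)/7) = 2.
  m_2 = 7*2 - 9 = 5, d_2 = (88 - 5^2)/7 = 63/7 = 9, a_2 = floor((9 + 5)/9) = 1.
  m_3 = 9*1 - 5 = 4, d_3 = (88 - 4^2)/9 = 72/9 = 8, a_3 = floor((9 + 4)/8) = 1.
  m_4 = 8*1 - 4 = 4, d_4 = (88 - 4^2)/8 = 72/8 = 9, a_4 = floor((9 + 4)/9) = 1.
  m_5 = 9*1 - 4 = 5, d_5 = (88 - 5^2)/9 = 63/9 = 7, a_5 = floor((9 + 5)/7) = 2.
  m_6 = 7*2 - 5 = 9, d_6 = (88 - 9^2)/7 = 7/7 = 1, a_6 = floor((9 + 9)/1) = 18.
  m_7 = 1*18 - 9 = 9, d_7 = (88 - 9^2)/1 = 7/1 = 7: (m_7, d_7) = (m_1, d_1) = (9, 7), so from here the quotients repeat a_1, ..., a_6; the period length is 6.
So sqrt(88) = [9; (2, 1, 1, 1, 2, 18)] with period length k = 6.
k is even, so the fundamental solution of x^2 - 88y^2 = 1 is (p_{k-1}, q_{k-1}) = (p_5, q_5); compute convergents through index 5.
Convergents (p_i = a_i*p_{i-1} + p_{i-2}, q_i = a_i*q_{i-1} + q_{i-2} with p_{-2}=0, p_{-1}=1, q_{-2}=1, q_{-1}=0):
  i=0: a_0=9, p_0 = 9*1 + 0 = 9, q_0 = 9*0 + 1 = 1.
  i=1: a_1=2, p_1 = 2*9 + 1 = 19, q_1 = 2*1 + 0 = 2.
  i=2: a_2=1, p_2 = 1*19 + 9 = 28, q_2 = 1*2 + 1 = 3.
  i=3: a_3=1, p_3 = 1*28 + 19 = 47, q_3 = 1*3 + 2 = 5.
  i=4: a_4=1, p_4 = 1*47 + 28 = 75, q_4 = 1*5 + 3 = 8.
  i=5: a_5=2, p_5 = 2*75 + 47 = 197, q_5 = 2*8 + 5 = 21.
Check: 197^2 - 88*21^2 = 38809 - 38808 = 1, so (x, y) = (197, 21) solves the equation, and by the theorem it is the least positive solution.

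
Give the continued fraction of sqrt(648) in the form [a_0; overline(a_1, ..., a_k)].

[25; overline(2, 5, 6, 5, 2, 50)]

Write x_i = (sqrt(648) + m_i)/d_i with (m_0, d_0) = (0, 1). a_0 = floor(sqrt(648)) = 25, since 25^2 = 625 <= 648 < 676 = 26^2.
Iterate m_{i+1} = d_i*a_i - m_i, d_{i+1} = (648 - m_{i+1}^2)/d_i, a_{i+1} = floor((a_0 + m_{i+1})/d_{i+1}):
  m_1 = 1*25 - 0 = 25, d_1 = (648 - 25^2)/1 = 23/1 = 23, a_1 = floor((25 + 25)/23) = 2.
  m_2 = 23*2 - 25 = 21, d_2 = (648 - 21^2)/23 = 207/23 = 9, a_2 = floor((25 + 21)/9) = 5.
  m_3 = 9*5 - 21 = 24, d_3 = (648 - 24^2)/9 = 72/9 = 8, a_3 = floor((25 + 24)/8) = 6.
  m_4 = 8*6 - 24 = 24, d_4 = (648 - 24^2)/8 = 72/8 = 9, a_4 = floor((25 + 24)/9) = 5.
  m_5 = 9*5 - 24 = 21, d_5 = (648 - 21^2)/9 = 207/9 = 23, a_5 = floor((25 + 21)/23) = 2.
  m_6 = 23*2 - 21 = 25, d_6 = (648 - 25^2)/23 = 23/23 = 1, a_6 = floor((25 + 25)/1) = 50.
  m_7 = 1*50 - 25 = 25, d_7 = (648 - 25^2)/1 = 23/1 = 23: (m_7, d_7) = (m_1, d_1) = (25, 23), so from here the quotients repeat a_1, ..., a_6; the period length is 6.
Hence the expansion of sqrt(648) is a_0 = 25 followed by the repeating block 2, 5, 6, 5, 2, 50 (period 6).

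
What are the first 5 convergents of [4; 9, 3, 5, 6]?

Using the convergent recurrence p_i = a_i*p_{i-1} + p_{i-2}, q_i = a_i*q_{i-1} + q_{i-2} with p_{-2}=0, p_{-1}=1, q_{-2}=1, q_{-1}=0:
  i=0: a_0=4, p_0 = 4*1 + 0 = 4, q_0 = 4*0 + 1 = 1.
  i=1: a_1=9, p_1 = 9*4 + 1 = 37, q_1 = 9*1 + 0 = 9.
  i=2: a_2=3, p_2 = 3*37 + 4 = 115, q_2 = 3*9 + 1 = 28.
  i=3: a_3=5, p_3 = 5*115 + 37 = 612, q_3 = 5*28 + 9 = 149.
  i=4: a_4=6, p_4 = 6*612 + 115 = 3787, q_4 = 6*149 + 28 = 922.

4/1, 37/9, 115/28, 612/149, 3787/922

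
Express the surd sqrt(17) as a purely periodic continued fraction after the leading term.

[4; (8)]

Write x_i = (sqrt(17) + m_i)/d_i with (m_0, d_0) = (0, 1). a_0 = floor(sqrt(17)) = 4, since 4^2 = 16 <= 17 < 25 = 5^2.
Iterate m_{i+1} = d_i*a_i - m_i, d_{i+1} = (17 - m_{i+1}^2)/d_i, a_{i+1} = floor((a_0 + m_{i+1})/d_{i+1}):
  m_1 = 1*4 - 0 = 4, d_1 = (17 - 4^2)/1 = 1/1 = 1, a_1 = floor((4 + 4)/1) = 8.
  m_2 = 1*8 - 4 = 4, d_2 = (17 - 4^2)/1 = 1/1 = 1: (m_2, d_2) = (m_1, d_1) = (4, 1), so from here the quotient a_1 repeats; the period length is 1.
Hence the expansion of sqrt(17) is a_0 = 4 followed by the repeating block 8 (period 1).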